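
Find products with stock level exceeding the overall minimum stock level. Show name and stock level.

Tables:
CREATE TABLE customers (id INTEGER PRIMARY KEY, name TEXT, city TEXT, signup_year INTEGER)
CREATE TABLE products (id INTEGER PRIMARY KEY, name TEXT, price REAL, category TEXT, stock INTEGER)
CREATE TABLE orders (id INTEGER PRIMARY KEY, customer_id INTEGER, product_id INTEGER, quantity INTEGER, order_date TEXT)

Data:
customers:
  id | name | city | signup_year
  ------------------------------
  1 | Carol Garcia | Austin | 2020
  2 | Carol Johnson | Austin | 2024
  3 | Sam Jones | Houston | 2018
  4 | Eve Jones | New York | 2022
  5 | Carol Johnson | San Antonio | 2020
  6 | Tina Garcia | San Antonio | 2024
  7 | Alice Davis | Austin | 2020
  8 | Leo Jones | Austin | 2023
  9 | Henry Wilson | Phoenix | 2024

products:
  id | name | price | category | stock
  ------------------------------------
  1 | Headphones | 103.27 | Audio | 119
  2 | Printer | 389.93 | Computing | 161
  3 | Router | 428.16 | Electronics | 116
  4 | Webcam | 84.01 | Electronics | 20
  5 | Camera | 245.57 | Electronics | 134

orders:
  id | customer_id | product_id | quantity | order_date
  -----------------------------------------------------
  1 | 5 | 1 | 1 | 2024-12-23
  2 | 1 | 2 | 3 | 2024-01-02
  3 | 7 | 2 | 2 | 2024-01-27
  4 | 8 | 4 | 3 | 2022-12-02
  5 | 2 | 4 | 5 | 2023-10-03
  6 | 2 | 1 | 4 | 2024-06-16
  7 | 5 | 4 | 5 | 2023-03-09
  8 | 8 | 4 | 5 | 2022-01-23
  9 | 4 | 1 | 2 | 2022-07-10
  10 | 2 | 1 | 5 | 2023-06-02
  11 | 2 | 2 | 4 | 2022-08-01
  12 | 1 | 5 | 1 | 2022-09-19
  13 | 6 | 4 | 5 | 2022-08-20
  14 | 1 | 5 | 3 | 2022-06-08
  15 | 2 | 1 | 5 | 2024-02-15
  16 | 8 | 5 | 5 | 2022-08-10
SELECT name, stock FROM products WHERE stock > (SELECT MIN(stock) FROM products)

Execution result:
name | stock
Headphones | 119
Printer | 161
Router | 116
Camera | 134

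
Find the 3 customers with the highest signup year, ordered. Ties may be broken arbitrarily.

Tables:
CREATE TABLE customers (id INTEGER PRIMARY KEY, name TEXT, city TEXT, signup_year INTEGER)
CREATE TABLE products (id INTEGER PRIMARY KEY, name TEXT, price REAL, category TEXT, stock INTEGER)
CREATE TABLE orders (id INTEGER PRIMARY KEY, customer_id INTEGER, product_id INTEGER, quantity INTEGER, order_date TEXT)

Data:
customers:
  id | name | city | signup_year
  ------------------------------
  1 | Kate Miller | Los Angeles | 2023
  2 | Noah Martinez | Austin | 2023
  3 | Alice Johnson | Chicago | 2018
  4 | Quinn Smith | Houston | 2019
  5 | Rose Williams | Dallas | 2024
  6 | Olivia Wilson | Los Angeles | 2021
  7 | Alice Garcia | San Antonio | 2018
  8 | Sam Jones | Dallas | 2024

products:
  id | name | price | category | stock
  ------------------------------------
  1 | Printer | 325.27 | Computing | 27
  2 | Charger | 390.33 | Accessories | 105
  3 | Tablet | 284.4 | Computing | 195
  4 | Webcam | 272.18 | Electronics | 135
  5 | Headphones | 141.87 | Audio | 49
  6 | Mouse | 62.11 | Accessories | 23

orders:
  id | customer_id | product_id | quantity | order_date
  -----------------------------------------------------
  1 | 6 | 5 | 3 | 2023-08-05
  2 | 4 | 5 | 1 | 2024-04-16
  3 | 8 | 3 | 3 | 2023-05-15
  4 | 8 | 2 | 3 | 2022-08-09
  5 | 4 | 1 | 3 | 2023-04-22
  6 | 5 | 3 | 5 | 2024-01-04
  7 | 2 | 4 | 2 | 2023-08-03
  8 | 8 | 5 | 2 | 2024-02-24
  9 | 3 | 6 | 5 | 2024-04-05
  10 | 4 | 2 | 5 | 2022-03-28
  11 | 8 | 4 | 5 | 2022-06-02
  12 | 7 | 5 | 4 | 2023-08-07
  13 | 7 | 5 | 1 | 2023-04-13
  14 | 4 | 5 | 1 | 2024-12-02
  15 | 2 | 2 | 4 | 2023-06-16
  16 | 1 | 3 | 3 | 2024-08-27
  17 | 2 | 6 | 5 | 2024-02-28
SELECT name, signup_year FROM customers ORDER BY signup_year DESC LIMIT 3

Execution result:
name | signup_year
Rose Williams | 2024
Sam Jones | 2024
Kate Miller | 2023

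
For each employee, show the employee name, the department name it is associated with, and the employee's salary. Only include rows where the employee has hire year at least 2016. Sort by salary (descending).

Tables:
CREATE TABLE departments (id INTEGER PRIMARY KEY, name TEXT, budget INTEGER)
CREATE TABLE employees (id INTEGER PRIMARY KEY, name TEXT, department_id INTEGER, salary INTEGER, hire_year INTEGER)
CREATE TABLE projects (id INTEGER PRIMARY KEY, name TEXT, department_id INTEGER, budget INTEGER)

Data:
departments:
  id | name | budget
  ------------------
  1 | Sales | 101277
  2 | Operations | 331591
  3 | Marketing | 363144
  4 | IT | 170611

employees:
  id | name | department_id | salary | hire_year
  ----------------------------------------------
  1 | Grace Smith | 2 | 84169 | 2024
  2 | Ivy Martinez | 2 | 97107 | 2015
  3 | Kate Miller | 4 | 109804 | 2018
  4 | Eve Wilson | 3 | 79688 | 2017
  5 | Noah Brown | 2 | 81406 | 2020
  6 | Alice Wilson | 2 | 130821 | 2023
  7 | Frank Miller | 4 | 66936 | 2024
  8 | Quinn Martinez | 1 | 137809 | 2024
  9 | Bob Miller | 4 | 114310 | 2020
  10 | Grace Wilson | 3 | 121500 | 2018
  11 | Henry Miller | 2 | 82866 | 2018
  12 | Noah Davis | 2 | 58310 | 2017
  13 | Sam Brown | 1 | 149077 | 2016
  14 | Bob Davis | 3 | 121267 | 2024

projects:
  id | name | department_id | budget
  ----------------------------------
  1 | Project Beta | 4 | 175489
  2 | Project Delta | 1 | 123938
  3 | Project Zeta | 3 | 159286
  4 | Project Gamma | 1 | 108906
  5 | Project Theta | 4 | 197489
SELECT c.name, p.name AS department, c.salary FROM employees c JOIN departments p ON c.department_id = p.id WHERE c.hire_year >= 2016 ORDER BY c.salary DESC

Execution result:
name | department | salary
Sam Brown | Sales | 149077
Quinn Martinez | Sales | 137809
Alice Wilson | Operations | 130821
Grace Wilson | Marketing | 121500
Bob Davis | Marketing | 121267
Bob Miller | IT | 114310
Kate Miller | IT | 109804
Grace Smith | Operations | 84169
Henry Miller | Operations | 82866
Noah Brown | Operations | 81406
Eve Wilson | Marketing | 79688
Frank Miller | IT | 66936
Noah Davis | Operations | 58310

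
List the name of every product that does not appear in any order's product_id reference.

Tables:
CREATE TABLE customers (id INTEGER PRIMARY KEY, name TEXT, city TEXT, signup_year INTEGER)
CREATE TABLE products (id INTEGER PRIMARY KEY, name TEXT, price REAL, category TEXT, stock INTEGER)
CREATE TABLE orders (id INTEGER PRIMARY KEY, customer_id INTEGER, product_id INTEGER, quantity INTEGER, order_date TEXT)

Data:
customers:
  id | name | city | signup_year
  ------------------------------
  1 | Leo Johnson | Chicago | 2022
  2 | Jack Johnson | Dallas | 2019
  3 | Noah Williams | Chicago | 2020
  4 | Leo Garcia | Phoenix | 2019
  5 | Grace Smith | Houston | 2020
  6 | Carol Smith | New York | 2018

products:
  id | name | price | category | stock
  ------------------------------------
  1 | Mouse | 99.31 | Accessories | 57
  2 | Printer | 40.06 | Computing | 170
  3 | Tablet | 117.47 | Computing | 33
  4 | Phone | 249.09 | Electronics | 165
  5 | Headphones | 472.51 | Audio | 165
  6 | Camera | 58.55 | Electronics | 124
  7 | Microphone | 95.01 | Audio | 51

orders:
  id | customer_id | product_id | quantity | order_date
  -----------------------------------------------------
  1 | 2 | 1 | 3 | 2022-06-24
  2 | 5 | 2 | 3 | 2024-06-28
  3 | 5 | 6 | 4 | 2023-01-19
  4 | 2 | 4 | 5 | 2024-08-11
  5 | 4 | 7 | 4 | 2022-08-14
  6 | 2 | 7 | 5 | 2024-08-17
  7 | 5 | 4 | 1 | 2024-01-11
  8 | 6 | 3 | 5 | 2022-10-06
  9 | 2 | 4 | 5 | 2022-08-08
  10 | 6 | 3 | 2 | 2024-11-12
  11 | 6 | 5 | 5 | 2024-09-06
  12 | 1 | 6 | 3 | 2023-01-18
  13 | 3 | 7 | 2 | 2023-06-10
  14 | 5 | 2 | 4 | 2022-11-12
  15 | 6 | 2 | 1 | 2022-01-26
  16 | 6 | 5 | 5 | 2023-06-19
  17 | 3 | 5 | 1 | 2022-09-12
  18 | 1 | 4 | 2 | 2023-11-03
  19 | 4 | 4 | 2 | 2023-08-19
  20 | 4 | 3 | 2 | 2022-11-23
SELECT p.name FROM products p LEFT JOIN orders c ON c.product_id = p.id WHERE c.id IS NULL

Execution result:
(no rows)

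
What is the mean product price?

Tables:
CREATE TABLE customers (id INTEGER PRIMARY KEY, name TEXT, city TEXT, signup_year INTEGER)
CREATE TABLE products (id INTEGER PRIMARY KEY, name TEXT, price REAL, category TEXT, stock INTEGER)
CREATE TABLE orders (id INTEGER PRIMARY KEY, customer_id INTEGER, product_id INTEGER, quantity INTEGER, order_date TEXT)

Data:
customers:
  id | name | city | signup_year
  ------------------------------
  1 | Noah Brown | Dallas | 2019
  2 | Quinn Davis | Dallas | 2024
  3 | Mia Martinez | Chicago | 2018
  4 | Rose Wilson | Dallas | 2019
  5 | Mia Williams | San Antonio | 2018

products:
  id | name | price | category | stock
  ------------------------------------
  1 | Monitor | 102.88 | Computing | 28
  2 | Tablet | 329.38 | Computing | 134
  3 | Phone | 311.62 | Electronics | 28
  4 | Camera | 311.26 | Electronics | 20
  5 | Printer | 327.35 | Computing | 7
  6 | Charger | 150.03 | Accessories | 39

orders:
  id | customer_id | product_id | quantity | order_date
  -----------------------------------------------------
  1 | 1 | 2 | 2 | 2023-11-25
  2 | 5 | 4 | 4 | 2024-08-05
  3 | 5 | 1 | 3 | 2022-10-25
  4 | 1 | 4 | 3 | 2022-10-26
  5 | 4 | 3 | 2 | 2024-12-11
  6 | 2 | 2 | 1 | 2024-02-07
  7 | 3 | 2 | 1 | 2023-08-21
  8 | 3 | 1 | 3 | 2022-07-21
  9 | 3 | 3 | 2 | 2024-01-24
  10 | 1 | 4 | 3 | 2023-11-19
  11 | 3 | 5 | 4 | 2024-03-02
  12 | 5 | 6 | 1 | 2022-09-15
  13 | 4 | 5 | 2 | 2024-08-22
SELECT AVG(price) FROM products

Execution result:
255.42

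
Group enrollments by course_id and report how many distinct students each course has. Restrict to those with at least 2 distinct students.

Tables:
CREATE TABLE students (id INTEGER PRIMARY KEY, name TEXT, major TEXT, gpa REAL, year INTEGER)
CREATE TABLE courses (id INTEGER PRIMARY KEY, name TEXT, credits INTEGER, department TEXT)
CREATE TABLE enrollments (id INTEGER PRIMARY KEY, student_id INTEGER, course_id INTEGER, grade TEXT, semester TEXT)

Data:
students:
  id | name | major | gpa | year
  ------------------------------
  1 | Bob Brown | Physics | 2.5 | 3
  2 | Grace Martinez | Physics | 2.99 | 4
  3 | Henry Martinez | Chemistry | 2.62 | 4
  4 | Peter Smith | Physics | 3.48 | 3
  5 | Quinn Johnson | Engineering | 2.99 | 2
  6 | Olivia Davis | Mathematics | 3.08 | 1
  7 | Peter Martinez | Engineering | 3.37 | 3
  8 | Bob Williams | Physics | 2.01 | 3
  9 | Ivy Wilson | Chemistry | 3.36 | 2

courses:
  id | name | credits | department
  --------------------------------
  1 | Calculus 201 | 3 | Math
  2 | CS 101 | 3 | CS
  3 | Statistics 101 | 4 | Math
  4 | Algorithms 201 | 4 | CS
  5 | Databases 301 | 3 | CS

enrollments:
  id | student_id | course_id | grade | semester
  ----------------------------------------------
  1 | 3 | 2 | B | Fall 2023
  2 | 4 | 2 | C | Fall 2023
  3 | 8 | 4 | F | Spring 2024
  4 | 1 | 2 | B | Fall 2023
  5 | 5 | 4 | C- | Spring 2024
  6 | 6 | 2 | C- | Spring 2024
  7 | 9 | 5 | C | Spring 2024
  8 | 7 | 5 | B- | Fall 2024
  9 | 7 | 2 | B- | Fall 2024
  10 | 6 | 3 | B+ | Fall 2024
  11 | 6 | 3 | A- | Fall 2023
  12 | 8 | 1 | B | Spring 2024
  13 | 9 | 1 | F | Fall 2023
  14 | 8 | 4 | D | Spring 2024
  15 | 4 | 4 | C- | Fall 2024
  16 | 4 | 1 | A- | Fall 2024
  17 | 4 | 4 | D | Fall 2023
SELECT course_id, COUNT(DISTINCT student_id) AS distinct_student_count FROM enrollments GROUP BY course_id HAVING COUNT(DISTINCT student_id) >= 2

Execution result:
course_id | distinct_student_count
1 | 3
2 | 5
4 | 3
5 | 2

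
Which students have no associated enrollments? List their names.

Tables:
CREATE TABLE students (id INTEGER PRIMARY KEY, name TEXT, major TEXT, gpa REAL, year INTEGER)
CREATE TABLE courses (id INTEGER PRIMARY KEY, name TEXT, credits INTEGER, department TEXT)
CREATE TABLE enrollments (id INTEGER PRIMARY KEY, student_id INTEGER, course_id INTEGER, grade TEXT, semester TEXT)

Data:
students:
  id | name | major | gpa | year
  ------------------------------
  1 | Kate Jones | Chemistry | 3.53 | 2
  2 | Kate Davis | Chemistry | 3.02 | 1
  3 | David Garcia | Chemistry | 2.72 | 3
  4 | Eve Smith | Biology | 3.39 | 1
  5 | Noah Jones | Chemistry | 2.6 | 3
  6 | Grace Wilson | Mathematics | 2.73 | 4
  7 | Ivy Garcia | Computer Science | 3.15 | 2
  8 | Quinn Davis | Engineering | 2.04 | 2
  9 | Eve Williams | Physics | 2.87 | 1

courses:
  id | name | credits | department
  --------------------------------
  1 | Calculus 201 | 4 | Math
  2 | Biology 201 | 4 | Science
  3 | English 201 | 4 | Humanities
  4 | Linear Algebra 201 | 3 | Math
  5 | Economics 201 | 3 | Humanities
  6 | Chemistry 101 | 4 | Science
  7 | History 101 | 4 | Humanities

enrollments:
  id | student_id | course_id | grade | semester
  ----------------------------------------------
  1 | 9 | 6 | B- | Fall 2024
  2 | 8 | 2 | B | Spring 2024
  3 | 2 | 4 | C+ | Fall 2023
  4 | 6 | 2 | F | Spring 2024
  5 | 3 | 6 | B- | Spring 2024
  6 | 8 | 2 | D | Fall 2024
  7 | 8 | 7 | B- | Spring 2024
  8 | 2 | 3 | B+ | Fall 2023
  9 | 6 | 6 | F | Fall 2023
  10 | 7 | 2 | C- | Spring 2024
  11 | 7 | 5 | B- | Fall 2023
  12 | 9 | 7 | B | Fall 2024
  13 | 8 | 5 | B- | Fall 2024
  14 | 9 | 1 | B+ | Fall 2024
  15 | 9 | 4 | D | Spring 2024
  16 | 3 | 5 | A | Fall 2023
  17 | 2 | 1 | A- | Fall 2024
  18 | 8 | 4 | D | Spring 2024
SELECT p.name FROM students p LEFT JOIN enrollments c ON c.student_id = p.id WHERE c.id IS NULL

Execution result:
name
Kate Jones
Eve Smith
Noah Jones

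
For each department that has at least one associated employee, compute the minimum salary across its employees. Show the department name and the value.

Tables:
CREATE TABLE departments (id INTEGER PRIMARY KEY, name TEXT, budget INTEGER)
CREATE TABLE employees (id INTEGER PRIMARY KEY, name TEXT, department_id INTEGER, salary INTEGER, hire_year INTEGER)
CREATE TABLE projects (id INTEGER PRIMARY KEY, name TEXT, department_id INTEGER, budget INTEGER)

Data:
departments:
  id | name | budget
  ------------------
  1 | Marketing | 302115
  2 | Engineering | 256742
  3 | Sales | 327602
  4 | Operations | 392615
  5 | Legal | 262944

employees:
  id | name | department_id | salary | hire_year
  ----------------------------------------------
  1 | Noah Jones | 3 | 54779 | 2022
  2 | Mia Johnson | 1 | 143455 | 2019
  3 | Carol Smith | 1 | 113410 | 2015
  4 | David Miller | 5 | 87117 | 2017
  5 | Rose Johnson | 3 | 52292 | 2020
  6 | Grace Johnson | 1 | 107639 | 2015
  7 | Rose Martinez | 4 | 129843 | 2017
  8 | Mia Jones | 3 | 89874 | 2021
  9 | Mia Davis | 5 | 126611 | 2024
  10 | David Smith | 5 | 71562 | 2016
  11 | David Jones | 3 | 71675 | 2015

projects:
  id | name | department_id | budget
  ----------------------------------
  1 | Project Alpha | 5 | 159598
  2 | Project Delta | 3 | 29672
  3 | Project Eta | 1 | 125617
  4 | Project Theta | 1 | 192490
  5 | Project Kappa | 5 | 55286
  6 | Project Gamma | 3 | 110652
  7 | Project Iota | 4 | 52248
SELECT p.name, MIN(c.salary) AS min_salary FROM employees c JOIN departments p ON c.department_id = p.id GROUP BY p.id, p.name

Execution result:
name | min_salary
Marketing | 107639
Sales | 52292
Operations | 129843
Legal | 71562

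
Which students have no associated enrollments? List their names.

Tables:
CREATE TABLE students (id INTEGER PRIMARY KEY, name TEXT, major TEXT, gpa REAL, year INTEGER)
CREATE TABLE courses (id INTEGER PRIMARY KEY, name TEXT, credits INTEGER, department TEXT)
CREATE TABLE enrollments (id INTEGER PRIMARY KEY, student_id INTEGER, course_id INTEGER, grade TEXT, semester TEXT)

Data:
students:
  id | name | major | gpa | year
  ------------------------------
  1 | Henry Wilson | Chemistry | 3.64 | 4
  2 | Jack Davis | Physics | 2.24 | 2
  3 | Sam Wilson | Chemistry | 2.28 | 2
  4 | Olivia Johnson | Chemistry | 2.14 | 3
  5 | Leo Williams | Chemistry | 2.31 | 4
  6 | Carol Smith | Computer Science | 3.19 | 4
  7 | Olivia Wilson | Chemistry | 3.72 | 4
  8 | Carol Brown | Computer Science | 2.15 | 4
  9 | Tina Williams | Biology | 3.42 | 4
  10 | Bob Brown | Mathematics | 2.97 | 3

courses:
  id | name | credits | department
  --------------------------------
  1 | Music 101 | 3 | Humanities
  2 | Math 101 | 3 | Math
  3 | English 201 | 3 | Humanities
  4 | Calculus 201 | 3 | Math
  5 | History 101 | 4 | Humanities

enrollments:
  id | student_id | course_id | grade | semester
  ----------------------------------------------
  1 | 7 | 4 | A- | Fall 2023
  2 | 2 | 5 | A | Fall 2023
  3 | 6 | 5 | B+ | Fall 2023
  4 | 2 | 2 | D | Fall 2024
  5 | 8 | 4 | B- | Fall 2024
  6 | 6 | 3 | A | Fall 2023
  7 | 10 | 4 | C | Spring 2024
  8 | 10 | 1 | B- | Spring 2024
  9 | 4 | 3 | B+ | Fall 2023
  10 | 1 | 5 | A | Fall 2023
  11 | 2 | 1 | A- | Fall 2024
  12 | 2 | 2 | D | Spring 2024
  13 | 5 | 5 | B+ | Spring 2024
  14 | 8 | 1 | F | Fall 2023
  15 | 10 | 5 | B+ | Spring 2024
SELECT p.name FROM students p LEFT JOIN enrollments c ON c.student_id = p.id WHERE c.id IS NULL

Execution result:
name
Sam Wilson
Tina Williams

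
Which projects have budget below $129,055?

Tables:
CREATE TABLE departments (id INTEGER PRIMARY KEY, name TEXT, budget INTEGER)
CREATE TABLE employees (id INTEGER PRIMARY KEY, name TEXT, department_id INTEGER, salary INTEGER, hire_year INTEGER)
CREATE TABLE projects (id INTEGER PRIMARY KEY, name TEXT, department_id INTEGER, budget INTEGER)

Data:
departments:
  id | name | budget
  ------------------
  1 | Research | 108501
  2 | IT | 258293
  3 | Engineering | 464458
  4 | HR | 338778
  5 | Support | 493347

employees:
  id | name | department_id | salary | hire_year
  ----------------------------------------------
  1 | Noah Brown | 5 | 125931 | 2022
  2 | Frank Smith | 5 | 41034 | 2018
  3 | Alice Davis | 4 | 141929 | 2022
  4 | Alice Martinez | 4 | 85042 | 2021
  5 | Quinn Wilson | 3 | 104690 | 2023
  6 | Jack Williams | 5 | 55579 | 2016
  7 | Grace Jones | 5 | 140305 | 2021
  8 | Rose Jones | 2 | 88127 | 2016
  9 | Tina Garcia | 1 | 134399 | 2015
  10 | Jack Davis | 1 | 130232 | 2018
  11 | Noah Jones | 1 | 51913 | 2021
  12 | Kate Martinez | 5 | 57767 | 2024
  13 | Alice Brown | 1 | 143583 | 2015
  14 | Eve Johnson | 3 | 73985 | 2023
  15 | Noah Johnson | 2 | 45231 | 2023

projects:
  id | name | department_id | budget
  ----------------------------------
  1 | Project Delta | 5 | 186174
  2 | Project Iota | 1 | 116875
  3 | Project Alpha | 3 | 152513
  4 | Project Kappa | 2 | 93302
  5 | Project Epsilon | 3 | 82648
SELECT name, budget FROM projects WHERE budget < 129055

Execution result:
name | budget
Project Iota | 116875
Project Kappa | 93302
Project Epsilon | 82648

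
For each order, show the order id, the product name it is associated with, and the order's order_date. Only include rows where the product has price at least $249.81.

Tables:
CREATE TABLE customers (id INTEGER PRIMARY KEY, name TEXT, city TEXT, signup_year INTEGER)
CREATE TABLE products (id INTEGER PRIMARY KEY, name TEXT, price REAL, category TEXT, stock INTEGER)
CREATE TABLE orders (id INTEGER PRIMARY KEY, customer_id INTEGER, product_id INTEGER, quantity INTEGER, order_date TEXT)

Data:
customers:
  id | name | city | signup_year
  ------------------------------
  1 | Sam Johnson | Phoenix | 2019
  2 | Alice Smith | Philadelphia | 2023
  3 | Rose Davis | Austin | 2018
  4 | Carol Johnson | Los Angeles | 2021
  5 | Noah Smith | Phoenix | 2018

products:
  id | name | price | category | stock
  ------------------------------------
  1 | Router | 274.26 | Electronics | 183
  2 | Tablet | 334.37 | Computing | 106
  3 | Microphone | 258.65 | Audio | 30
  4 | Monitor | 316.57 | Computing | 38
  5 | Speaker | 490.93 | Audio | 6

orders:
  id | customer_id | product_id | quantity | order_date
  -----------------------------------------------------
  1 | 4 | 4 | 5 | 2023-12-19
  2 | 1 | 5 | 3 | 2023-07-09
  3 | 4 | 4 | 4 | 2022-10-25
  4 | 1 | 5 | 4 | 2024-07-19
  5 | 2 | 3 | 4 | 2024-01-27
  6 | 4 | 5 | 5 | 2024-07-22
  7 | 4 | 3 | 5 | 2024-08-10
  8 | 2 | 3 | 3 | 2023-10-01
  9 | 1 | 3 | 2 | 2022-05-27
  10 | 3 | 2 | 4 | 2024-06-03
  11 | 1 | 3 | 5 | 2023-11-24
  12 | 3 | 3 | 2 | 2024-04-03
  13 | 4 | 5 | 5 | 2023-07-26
SELECT c.id, p.name AS product, c.order_date FROM orders c JOIN products p ON c.product_id = p.id WHERE p.price >= 249.81

Execution result:
id | product | order_date
1 | Monitor | 2023-12-19
2 | Speaker | 2023-07-09
3 | Monitor | 2022-10-25
4 | Speaker | 2024-07-19
5 | Microphone | 2024-01-27
6 | Speaker | 2024-07-22
7 | Microphone | 2024-08-10
8 | Microphone | 2023-10-01
9 | Microphone | 2022-05-27
10 | Tablet | 2024-06-03
11 | Microphone | 2023-11-24
12 | Microphone | 2024-04-03
13 | Speaker | 2023-07-26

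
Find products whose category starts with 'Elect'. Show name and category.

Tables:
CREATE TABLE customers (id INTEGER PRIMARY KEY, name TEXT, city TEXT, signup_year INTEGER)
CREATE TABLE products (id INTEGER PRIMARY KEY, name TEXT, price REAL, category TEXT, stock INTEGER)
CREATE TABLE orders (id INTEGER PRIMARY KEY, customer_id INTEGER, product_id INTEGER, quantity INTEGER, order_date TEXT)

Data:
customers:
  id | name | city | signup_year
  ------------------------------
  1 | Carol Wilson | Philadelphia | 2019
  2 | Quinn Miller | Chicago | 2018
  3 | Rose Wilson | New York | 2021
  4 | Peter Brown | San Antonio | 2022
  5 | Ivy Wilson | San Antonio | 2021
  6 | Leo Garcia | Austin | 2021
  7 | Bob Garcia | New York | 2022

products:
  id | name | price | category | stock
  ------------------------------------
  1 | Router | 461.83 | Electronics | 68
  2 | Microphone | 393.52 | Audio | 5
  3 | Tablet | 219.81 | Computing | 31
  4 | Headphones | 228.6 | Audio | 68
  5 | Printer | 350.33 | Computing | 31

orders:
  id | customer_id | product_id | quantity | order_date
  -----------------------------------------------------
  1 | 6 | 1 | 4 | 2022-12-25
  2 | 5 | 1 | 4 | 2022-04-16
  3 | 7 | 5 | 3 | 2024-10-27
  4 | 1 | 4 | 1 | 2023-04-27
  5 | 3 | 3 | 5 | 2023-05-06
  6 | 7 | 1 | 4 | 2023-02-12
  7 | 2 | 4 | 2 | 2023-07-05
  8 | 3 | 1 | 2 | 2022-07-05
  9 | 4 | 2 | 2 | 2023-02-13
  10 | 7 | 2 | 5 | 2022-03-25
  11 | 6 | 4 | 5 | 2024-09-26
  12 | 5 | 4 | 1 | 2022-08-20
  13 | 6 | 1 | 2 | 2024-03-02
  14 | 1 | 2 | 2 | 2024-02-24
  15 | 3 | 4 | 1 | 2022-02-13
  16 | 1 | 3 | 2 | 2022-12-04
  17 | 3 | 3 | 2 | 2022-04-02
SELECT name, category FROM products WHERE category LIKE 'Elect%'

Execution result:
name | category
Router | Electronics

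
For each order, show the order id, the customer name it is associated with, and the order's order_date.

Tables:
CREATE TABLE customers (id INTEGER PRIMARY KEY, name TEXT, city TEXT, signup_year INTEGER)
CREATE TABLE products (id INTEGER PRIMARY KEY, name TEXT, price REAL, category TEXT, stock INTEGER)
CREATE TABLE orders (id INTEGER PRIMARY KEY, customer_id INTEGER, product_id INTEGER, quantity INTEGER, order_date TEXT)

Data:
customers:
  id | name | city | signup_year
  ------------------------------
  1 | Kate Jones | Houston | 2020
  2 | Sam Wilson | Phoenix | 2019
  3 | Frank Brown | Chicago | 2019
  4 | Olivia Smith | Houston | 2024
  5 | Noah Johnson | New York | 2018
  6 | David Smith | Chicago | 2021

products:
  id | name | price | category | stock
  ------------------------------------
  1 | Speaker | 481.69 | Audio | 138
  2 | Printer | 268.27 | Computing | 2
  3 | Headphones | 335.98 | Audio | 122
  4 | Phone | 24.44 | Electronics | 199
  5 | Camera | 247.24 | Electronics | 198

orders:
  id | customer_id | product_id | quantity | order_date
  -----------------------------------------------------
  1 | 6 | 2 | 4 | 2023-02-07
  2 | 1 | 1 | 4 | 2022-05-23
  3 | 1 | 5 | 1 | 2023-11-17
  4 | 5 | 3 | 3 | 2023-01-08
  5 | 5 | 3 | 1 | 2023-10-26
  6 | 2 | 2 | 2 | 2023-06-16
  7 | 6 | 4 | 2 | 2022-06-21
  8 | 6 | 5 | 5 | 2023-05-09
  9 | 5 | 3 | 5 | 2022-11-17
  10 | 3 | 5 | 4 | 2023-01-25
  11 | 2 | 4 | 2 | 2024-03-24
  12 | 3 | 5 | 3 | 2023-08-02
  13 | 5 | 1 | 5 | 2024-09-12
SELECT c.id, p.name AS customer, c.order_date FROM orders c JOIN customers p ON c.customer_id = p.id

Execution result:
id | customer | order_date
1 | David Smith | 2023-02-07
2 | Kate Jones | 2022-05-23
3 | Kate Jones | 2023-11-17
4 | Noah Johnson | 2023-01-08
5 | Noah Johnson | 2023-10-26
6 | Sam Wilson | 2023-06-16
7 | David Smith | 2022-06-21
8 | David Smith | 2023-05-09
9 | Noah Johnson | 2022-11-17
10 | Frank Brown | 2023-01-25
11 | Sam Wilson | 2024-03-24
12 | Frank Brown | 2023-08-02
13 | Noah Johnson | 2024-09-12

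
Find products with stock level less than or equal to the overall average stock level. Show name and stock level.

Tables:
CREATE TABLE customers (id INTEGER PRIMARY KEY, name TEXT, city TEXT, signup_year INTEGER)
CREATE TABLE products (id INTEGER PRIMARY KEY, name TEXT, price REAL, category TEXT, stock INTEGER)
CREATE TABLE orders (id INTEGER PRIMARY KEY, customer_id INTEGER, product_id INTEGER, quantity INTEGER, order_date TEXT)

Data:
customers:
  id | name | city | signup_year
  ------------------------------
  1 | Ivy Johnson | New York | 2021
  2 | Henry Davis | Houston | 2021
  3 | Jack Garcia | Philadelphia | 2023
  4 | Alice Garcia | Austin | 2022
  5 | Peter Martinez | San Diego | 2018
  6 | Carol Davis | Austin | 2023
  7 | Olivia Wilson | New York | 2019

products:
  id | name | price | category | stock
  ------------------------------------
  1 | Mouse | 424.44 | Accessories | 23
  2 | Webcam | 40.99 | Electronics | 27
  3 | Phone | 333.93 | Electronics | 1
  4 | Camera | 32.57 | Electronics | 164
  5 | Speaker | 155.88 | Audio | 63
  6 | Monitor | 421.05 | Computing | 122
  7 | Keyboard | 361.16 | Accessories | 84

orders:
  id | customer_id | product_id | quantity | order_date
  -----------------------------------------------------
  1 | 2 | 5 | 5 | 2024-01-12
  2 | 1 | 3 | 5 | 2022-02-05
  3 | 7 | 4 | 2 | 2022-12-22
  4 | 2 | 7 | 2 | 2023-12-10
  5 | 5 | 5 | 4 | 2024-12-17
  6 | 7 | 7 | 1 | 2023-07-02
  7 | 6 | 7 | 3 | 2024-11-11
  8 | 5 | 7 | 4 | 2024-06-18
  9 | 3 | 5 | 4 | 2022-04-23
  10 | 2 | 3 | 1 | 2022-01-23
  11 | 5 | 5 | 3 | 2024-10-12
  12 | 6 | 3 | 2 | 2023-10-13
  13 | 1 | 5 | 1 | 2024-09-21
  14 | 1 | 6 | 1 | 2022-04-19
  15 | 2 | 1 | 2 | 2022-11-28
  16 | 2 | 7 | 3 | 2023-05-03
SELECT name, stock FROM products WHERE stock <= (SELECT AVG(stock) FROM products)

Execution result:
name | stock
Mouse | 23
Webcam | 27
Phone | 1
Speaker | 63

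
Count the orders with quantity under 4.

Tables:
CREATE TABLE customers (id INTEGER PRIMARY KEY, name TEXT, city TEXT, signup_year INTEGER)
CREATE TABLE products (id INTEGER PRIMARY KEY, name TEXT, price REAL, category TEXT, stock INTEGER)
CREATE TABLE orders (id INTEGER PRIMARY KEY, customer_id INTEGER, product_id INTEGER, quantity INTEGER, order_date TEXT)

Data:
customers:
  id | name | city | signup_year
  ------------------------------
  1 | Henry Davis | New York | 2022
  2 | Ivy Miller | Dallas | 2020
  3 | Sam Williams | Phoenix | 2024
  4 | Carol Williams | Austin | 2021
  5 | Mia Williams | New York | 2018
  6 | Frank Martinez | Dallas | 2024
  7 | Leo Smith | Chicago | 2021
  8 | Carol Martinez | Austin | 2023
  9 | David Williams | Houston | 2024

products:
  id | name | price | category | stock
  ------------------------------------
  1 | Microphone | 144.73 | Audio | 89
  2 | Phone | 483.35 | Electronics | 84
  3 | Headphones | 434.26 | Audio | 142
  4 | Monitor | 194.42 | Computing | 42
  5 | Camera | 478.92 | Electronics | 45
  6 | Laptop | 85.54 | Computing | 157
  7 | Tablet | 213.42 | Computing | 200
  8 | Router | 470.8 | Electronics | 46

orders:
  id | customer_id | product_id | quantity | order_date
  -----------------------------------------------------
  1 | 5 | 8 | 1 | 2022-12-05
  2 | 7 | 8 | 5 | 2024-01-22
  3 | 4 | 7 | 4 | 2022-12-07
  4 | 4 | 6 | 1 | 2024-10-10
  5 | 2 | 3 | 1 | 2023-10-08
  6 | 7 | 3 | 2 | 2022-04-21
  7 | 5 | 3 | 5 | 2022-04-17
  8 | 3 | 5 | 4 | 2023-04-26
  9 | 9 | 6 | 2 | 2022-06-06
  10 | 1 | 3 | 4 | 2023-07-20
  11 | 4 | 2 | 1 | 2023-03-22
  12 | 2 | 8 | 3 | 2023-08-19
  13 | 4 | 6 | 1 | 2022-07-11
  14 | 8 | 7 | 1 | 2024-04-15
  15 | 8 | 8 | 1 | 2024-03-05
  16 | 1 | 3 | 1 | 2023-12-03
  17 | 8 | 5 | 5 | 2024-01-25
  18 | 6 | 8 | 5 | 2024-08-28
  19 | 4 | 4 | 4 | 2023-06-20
SELECT COUNT(*) FROM orders WHERE quantity < 4

Execution result:
11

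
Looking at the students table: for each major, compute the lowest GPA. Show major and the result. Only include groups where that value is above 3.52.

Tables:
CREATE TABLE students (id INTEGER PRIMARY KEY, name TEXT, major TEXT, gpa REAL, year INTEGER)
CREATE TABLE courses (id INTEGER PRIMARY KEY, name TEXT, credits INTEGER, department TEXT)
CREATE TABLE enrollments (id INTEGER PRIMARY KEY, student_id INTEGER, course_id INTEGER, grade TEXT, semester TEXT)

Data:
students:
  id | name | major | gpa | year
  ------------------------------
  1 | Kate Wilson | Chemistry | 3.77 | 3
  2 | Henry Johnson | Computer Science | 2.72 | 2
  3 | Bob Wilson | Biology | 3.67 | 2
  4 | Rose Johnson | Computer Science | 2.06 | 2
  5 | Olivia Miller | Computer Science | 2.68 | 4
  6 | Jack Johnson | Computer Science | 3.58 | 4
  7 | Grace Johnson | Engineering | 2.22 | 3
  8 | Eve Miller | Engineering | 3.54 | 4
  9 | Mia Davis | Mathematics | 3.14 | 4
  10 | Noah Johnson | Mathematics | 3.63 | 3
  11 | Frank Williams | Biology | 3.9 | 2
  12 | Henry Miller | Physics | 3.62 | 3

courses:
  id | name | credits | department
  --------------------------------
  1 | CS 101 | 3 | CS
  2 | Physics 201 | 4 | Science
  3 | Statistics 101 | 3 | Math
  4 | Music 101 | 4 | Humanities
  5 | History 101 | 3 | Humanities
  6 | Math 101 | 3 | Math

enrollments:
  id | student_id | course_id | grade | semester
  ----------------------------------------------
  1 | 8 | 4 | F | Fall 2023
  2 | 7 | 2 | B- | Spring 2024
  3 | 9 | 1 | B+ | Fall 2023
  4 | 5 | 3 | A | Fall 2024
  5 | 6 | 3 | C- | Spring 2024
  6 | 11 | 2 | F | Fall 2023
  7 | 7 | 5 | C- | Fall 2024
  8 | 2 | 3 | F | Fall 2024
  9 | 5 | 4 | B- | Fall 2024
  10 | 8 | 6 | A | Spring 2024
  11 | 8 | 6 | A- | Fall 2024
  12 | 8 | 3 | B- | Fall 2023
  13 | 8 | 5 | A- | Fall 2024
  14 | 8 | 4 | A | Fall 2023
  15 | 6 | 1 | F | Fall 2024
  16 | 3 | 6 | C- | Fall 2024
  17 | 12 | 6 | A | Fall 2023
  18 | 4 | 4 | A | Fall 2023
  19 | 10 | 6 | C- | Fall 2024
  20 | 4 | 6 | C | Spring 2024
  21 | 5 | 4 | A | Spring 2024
SELECT major, MIN(gpa) AS min_gpa FROM students GROUP BY major HAVING MIN(gpa) > 3.52

Execution result:
major | min_gpa
Biology | 3.67
Chemistry | 3.77
Physics | 3.62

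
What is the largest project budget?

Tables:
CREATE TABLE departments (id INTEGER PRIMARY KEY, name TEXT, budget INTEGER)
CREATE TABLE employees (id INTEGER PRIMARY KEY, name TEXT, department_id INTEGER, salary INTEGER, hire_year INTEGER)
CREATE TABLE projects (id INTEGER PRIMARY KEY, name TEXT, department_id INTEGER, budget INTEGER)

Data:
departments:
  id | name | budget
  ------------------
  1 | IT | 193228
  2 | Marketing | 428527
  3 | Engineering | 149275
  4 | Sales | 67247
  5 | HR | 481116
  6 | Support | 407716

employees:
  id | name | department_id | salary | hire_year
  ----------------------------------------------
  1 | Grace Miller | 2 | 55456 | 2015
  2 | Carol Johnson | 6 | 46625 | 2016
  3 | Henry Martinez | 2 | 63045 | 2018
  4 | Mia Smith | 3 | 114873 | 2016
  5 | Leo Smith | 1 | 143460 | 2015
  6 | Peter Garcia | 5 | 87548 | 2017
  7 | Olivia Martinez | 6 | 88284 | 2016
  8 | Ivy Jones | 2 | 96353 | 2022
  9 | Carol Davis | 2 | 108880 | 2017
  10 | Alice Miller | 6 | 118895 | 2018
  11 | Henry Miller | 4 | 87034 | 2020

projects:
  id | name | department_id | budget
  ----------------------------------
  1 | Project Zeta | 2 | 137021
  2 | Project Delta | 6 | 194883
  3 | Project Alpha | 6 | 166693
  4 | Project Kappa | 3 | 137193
SELECT MAX(budget) FROM projects

Execution result:
194883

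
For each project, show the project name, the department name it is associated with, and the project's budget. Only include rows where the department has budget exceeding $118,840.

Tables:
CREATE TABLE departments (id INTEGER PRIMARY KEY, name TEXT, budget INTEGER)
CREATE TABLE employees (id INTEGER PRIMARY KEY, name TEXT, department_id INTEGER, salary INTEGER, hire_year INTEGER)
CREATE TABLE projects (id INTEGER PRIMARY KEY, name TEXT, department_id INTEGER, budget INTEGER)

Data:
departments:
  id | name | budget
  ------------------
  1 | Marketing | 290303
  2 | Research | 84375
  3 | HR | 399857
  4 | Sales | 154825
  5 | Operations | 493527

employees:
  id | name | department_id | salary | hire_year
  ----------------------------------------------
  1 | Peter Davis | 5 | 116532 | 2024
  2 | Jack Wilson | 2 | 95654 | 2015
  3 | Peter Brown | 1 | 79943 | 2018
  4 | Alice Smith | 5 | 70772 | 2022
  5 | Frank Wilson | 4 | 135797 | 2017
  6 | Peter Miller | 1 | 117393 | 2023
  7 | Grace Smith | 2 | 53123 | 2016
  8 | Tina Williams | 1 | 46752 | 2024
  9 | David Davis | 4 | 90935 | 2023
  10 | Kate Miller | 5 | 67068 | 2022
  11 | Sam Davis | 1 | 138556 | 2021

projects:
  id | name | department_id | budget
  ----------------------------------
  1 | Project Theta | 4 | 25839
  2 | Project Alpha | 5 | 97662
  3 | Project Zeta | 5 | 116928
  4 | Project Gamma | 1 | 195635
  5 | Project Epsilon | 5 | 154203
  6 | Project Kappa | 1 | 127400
SELECT c.name, p.name AS department, c.budget FROM projects c JOIN departments p ON c.department_id = p.id WHERE p.budget > 118840

Execution result:
name | department | budget
Project Theta | Sales | 25839
Project Alpha | Operations | 97662
Project Zeta | Operations | 116928
Project Gamma | Marketing | 195635
Project Epsilon | Operations | 154203
Project Kappa | Marketing | 127400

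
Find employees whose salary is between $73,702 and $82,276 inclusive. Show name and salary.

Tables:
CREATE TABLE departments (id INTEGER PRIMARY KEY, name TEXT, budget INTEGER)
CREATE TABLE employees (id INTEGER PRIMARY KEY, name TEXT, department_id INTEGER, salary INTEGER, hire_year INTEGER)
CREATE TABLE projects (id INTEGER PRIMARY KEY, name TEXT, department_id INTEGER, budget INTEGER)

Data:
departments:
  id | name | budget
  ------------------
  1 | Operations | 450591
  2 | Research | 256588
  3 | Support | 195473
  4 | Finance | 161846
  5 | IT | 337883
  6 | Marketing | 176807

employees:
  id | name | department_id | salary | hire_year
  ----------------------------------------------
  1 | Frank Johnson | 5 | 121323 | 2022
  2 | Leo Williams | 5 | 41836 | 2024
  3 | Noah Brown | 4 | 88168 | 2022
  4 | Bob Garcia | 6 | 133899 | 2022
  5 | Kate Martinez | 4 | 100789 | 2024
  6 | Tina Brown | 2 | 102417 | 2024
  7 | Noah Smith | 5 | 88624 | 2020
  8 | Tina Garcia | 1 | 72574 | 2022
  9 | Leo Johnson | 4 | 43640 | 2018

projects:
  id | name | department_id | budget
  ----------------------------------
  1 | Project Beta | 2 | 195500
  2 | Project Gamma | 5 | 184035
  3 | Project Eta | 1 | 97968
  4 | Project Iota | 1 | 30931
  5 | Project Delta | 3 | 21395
SELECT name, salary FROM employees WHERE salary BETWEEN 73702 AND 82276

Execution result:
(no rows)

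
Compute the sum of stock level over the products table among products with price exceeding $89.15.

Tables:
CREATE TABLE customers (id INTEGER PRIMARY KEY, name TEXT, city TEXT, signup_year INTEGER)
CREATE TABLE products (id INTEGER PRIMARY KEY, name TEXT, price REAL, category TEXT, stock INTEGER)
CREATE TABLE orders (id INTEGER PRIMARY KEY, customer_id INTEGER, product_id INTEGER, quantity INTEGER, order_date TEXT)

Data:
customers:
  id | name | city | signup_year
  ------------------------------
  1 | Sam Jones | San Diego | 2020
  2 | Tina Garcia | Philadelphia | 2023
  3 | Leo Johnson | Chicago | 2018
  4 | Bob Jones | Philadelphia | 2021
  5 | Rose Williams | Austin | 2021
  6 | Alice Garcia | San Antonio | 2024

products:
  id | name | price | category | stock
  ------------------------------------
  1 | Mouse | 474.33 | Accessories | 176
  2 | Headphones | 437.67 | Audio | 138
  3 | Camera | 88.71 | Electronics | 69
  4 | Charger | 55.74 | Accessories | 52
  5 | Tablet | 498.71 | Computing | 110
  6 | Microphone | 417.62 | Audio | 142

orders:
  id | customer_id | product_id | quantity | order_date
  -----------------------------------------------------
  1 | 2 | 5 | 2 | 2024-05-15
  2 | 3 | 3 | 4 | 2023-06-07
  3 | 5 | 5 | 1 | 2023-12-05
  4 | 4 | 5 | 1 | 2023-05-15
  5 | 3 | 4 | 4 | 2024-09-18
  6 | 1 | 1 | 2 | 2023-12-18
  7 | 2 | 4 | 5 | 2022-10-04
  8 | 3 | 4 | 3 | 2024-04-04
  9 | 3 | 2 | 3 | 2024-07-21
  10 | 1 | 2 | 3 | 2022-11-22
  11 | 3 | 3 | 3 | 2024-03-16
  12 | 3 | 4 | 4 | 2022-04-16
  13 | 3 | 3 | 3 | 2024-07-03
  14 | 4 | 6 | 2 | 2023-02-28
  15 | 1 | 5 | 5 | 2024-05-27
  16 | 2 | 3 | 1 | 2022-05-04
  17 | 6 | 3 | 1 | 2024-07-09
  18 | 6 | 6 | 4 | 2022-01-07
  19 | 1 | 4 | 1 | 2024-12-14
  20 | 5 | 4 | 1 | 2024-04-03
SELECT SUM(stock) FROM products WHERE price > 89.15

Execution result:
566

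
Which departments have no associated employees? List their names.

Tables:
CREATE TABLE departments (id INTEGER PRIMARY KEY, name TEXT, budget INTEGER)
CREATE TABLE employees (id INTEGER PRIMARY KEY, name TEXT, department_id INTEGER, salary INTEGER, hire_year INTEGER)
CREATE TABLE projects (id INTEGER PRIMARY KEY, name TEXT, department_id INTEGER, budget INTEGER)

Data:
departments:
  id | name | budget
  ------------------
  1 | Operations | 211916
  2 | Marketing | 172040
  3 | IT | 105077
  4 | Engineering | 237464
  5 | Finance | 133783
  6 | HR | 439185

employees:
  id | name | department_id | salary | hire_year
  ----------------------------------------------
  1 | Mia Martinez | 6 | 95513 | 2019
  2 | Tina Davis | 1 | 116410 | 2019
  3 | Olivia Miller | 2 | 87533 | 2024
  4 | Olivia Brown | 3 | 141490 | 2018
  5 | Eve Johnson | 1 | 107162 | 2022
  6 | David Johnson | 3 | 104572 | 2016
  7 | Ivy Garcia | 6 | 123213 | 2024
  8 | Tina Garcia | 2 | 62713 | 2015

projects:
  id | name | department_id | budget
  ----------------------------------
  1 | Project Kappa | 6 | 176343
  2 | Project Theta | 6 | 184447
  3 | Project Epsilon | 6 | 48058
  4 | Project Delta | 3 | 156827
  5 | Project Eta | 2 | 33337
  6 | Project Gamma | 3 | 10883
SELECT p.name FROM departments p LEFT JOIN employees c ON c.department_id = p.id WHERE c.id IS NULL

Execution result:
name
Engineering
Finance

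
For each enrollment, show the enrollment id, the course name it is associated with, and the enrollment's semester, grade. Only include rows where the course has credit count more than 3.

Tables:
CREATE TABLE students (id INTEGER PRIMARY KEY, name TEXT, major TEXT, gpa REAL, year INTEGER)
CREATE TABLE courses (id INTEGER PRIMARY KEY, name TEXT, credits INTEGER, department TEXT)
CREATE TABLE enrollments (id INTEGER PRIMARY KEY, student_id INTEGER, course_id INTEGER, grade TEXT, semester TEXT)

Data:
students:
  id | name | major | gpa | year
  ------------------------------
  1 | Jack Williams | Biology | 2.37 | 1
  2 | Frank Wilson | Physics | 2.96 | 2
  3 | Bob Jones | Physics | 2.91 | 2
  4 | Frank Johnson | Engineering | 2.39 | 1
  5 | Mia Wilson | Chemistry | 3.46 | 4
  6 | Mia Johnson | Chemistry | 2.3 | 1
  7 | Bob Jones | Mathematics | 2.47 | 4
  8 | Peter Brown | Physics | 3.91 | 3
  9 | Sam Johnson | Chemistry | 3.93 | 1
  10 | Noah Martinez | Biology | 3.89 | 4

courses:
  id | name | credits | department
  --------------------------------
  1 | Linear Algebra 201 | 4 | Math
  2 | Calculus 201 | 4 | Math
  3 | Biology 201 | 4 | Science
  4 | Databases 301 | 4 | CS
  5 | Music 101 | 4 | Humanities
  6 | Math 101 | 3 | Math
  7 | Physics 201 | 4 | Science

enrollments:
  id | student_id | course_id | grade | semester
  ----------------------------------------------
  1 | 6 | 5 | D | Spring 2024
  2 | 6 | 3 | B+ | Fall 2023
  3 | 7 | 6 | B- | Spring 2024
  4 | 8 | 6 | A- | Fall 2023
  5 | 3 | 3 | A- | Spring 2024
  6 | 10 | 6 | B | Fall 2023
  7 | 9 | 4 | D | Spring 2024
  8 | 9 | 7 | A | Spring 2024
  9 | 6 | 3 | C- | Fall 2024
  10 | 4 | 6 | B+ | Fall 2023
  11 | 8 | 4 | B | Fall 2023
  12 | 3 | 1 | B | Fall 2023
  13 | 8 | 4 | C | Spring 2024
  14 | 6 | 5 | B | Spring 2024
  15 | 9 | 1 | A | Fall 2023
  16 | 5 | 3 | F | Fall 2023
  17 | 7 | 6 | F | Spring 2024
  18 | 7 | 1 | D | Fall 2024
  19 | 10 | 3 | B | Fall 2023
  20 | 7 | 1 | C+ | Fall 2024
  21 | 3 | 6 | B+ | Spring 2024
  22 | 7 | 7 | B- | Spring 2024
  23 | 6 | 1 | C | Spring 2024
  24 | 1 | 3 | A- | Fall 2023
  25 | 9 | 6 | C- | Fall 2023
SELECT c.id, p.name AS course, c.semester, c.grade FROM enrollments c JOIN courses p ON c.course_id = p.id WHERE p.credits > 3

Execution result:
id | course | semester | grade
1 | Music 101 | Spring 2024 | D
2 | Biology 201 | Fall 2023 | B+
5 | Biology 201 | Spring 2024 | A-
7 | Databases 301 | Spring 2024 | D
8 | Physics 201 | Spring 2024 | A
9 | Biology 201 | Fall 2024 | C-
11 | Databases 301 | Fall 2023 | B
12 | Linear Algebra 201 | Fall 2023 | B
13 | Databases 301 | Spring 2024 | C
14 | Music 101 | Spring 2024 | B
15 | Linear Algebra 201 | Fall 2023 | A
16 | Biology 201 | Fall 2023 | F
18 | Linear Algebra 201 | Fall 2024 | D
19 | Biology 201 | Fall 2023 | B
20 | Linear Algebra 201 | Fall 2024 | C+
22 | Physics 201 | Spring 2024 | B-
23 | Linear Algebra 201 | Spring 2024 | C
24 | Biology 201 | Fall 2023 | A-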